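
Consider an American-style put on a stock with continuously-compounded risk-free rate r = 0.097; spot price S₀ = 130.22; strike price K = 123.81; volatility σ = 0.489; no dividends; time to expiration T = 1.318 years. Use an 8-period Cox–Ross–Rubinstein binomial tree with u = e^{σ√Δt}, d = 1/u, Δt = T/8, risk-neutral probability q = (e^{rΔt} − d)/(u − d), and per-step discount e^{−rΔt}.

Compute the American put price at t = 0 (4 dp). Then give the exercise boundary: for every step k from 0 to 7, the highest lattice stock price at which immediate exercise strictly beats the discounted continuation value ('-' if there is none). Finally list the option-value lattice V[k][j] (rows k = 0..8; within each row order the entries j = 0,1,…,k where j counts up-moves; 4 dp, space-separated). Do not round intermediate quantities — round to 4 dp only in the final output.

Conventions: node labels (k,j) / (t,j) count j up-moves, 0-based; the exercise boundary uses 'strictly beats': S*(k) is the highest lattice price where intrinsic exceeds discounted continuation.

params: Δt=0.16475 u=1.21955 d=0.81997 q=0.49086 e^(-rΔt)=0.98415
t_8 payoffs: 97.1979 84.2297 64.9421 36.2555 0.0000 0.0000 0.0000 0.0000 0.0000
t_7: node(7,0) S=32.4549 payoff=91.3551 vs cont=89.3923 → 91.3551 [stop]  node(7,1) S=48.2702 payoff=75.5398 vs cont=73.5770 → 75.5398 [stop]  node(7,2) S=71.7924 payoff=52.0176 vs cont=50.0547 → 52.0176 [stop]  node(7,3) S=106.7771 payoff=17.0329 vs cont=18.1666 → 18.1666 [wait]  node(7,4) S=158.8098 payoff=0.0000 vs cont=0.0000 → 0.0000 [wait]  node(7,5) S=236.1984 payoff=0.0000 vs cont=0.0000 → 0.0000 [wait]  node(7,6) S=351.2985 payoff=0.0000 vs cont=0.0000 → 0.0000 [wait]  node(7,7) S=522.4873 payoff=0.0000 vs cont=0.0000 → 0.0000 [wait]  ⇒ S*(7)=71.7924
t_6: node(6,0) S=39.5803 payoff=84.2297 vs cont=82.2668 → 84.2297 [stop]  node(6,1) S=58.8679 payoff=64.9421 vs cont=62.9792 → 64.9421 [stop]  node(6,2) S=87.5545 payoff=36.2555 vs cont=34.8403 → 36.2555 [stop]  node(6,3) S=130.2200 payoff=0.0000 vs cont=9.1028 → 9.1028 [wait]  node(6,4) S=193.6766 payoff=0.0000 vs cont=0.0000 → 0.0000 [wait]  node(6,5) S=288.0558 payoff=0.0000 vs cont=0.0000 → 0.0000 [wait]  node(6,6) S=428.4262 payoff=0.0000 vs cont=0.0000 → 0.0000 [wait]  ⇒ S*(6)=87.5545
t_5: node(5,0) S=48.2702 payoff=75.5398 vs cont=73.5770 → 75.5398 [stop]  node(5,1) S=71.7924 payoff=52.0176 vs cont=50.0547 → 52.0176 [stop]  node(5,2) S=106.7771 payoff=17.0329 vs cont=22.5639 → 22.5639 [wait]  node(5,3) S=158.8098 payoff=0.0000 vs cont=4.5611 → 4.5611 [wait]  node(5,4) S=236.1984 payoff=0.0000 vs cont=0.0000 → 0.0000 [wait]  node(5,5) S=351.2985 payoff=0.0000 vs cont=0.0000 → 0.0000 [wait]  ⇒ S*(5)=71.7924
t_4: node(4,0) S=58.8679 payoff=64.9421 vs cont=62.9792 → 64.9421 [stop]  node(4,1) S=87.5545 payoff=36.2555 vs cont=36.9646 → 36.9646 [wait]  node(4,2) S=130.2200 payoff=0.0000 vs cont=13.5095 → 13.5095 [wait]  node(4,3) S=193.6766 payoff=0.0000 vs cont=2.2854 → 2.2854 [wait]  node(4,4) S=288.0558 payoff=0.0000 vs cont=0.0000 → 0.0000 [wait]  ⇒ S*(4)=58.8679
t_3: node(3,0) S=71.7924 payoff=52.0176 vs cont=50.3973 → 52.0176 [stop]  node(3,1) S=106.7771 payoff=17.0329 vs cont=25.0480 → 25.0480 [wait]  node(3,2) S=158.8098 payoff=0.0000 vs cont=7.8733 → 7.8733 [wait]  node(3,3) S=236.1984 payoff=0.0000 vs cont=1.1452 → 1.1452 [wait]  ⇒ S*(3)=71.7924
t_2: node(2,0) S=87.5545 payoff=36.2555 vs cont=38.1646 → 38.1646 [wait]  node(2,1) S=130.2200 payoff=0.0000 vs cont=16.3542 → 16.3542 [wait]  node(2,2) S=193.6766 payoff=0.0000 vs cont=4.4983 → 4.4983 [wait]  ⇒ S*(2)=-
t_1: node(1,0) S=106.7771 payoff=17.0329 vs cont=27.0235 → 27.0235 [wait]  node(1,1) S=158.8098 payoff=0.0000 vs cont=10.3676 → 10.3676 [wait]  ⇒ S*(1)=-
t_0: node(0,0) S=130.2200 payoff=0.0000 vs cont=18.5490 → 18.5490 [wait]  ⇒ S*(0)=-

price = 18.5490
boundary = - - - 71.7924 58.8679 71.7924 87.5545 71.7924
tree:
18.5490
27.0235 10.3676
38.1646 16.3542 4.4983
52.0176 25.0480 7.8733 1.1452
64.9421 36.9646 13.5095 2.2854 0.0000
75.5398 52.0176 22.5639 4.5611 0.0000 0.0000
84.2297 64.9421 36.2555 9.1028 0.0000 0.0000 0.0000
91.3551 75.5398 52.0176 18.1666 0.0000 0.0000 0.0000 0.0000
97.1979 84.2297 64.9421 36.2555 0.0000 0.0000 0.0000 0.0000 0.0000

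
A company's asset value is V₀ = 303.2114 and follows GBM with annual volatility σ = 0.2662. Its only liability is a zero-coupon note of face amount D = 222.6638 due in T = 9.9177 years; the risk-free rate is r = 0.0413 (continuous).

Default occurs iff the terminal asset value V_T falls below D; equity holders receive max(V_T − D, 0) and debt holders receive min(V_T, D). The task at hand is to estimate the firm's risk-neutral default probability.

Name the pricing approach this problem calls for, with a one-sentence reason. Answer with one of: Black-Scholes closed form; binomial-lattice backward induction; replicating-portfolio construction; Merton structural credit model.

Key observation: a levered firm with one bullet debt due at 9.9177 years is the canonical structural-credit setup: equity is a call on the firm's assets struck at the face value.

framework: Merton structural credit model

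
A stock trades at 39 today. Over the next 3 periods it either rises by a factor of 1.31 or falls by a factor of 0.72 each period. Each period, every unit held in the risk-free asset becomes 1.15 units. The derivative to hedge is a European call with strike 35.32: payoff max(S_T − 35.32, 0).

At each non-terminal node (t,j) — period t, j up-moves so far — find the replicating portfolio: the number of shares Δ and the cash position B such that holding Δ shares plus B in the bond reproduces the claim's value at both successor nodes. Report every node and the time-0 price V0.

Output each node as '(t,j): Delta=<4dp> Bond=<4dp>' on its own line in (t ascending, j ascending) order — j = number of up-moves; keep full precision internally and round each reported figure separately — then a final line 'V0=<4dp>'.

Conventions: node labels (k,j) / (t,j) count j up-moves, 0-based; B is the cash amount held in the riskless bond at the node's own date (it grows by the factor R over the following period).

(0,0): Delta=0.8564 Bond=-16.4171
(1,0): Delta=0.4922 Bond=-8.6540
(1,1): Delta=0.9309 Bond=-22.6845
(2,0): Delta=0.0000 Bond=0.0000
(2,1): Delta=0.5929 Bond=-13.6552
(2,2): Delta=1.0000 Bond=-30.7130
V0=16.9829

Since d<R<u, set p* = (R−d)/(u−d) = 0.7288; price each node as the discounted p*-expectation of its children.
Terminal payoffs: V(3,0)=0.0000, V(3,1)=0.0000, V(3,2)=12.8681, V(3,3)=52.3555
  t=2,j=0: stock 20.2176 → up 26.4851 (V=0.0000), down 14.5567 (V=0.0000). Price 0.0000; hedge Δ=0.0000, bond B=0.0000.
  t=2,j=1: stock 36.7848 → up 48.1881 (V=12.8681), down 26.4851 (V=0.0000). Price 8.1552; hedge Δ=0.5929, bond B=-13.6552.
  t=2,j=2: stock 66.9279 → up 87.6755 (V=52.3555), down 48.1881 (V=12.8681). Price 36.2149; hedge Δ=1.0000, bond B=-30.7130.
  t=1,j=0: stock 28.0800 → up 36.7848 (V=8.1552), down 20.2176 (V=0.0000). Price 5.1683; hedge Δ=0.4922, bond B=-8.6540.
  t=1,j=1: stock 51.0900 → up 66.9279 (V=36.2149), down 36.7848 (V=8.1552). Price 24.8743; hedge Δ=0.9309, bond B=-22.6845.
  t=0,j=0: stock 39.0000 → up 51.0900 (V=24.8743), down 28.0800 (V=5.1683). Price 16.9829; hedge Δ=0.8564, bond B=-16.4171.
Sanity check at the root: Δ(0,0)·S0 + B(0,0) reproduces V0 = 16.9829.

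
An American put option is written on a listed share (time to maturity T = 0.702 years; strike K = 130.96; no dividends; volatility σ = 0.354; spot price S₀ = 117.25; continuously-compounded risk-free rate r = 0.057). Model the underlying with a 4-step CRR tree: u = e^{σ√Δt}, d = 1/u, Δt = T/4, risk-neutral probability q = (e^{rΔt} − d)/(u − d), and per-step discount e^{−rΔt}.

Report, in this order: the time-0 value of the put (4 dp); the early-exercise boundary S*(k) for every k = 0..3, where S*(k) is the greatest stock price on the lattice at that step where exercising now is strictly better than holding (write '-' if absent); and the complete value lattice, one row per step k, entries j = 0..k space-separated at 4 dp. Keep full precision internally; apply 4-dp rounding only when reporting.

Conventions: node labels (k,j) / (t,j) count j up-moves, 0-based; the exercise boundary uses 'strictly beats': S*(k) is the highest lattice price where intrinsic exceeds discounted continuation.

price = 20.6362
boundary = - - 87.1567 101.0897
tree:
20.6362
30.7955 10.7622
43.8033 18.2416 3.4032
55.8159 29.8703 6.8307 0.0000
66.1728 43.8033 13.7100 0.0000 0.0000

Δt=0.17550, u=1.15986, d=0.86217, q=0.49677, disc=e^(-rΔt)=0.99005
k=4 terminal: V=max(K-S,0) → 66.1728 43.8033 13.7100 0.0000 0.0000
k=3: j=0 S=75.1441 intr=55.8159 cont=54.5124 V=55.8159[EX]; j=1 S=101.0897 intr=29.8703 cont=28.5668 V=29.8703[EX]; j=2 S=135.9937 intr=0.0000 cont=6.8307 V=6.8307[hold]; j=3 S=182.9493 intr=0.0000 cont=0.0000 V=0.0000[hold]  S*(3)=101.0897
k=2: j=0 S=87.1567 intr=43.8033 cont=42.4997 V=43.8033[EX]; j=1 S=117.2500 intr=13.7100 cont=18.2416 V=18.2416[hold]; j=2 S=157.7338 intr=0.0000 cont=3.4032 V=3.4032[hold]  S*(2)=87.1567
k=1: j=0 S=101.0897 intr=29.8703 cont=30.7955 V=30.7955[hold]; j=1 S=135.9937 intr=0.0000 cont=10.7622 V=10.7622[hold]  S*(1)=-
k=0: j=0 S=117.2500 intr=13.7100 cont=20.6362 V=20.6362[hold]  S*(0)=-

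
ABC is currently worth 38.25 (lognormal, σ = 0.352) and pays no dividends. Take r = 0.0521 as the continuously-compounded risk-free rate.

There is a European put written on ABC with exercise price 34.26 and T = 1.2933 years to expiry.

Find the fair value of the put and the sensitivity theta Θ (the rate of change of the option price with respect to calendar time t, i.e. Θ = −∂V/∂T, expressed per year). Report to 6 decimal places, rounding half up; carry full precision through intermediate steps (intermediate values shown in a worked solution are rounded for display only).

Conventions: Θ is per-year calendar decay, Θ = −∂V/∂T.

σ√T = 0.352·√1.2933 = 0.400306
d₁ = (ln(S/K) + (r+σ²/2)T) / (σ√T) = (ln(38.25/34.26) + (0.0521+0.352²/2)·1.2933) / 0.400306 = (0.110165 + 0.147503) / 0.400306 = 0.643679
d₂ = d₁ − σ√T = 0.643679 − 0.400306 = 0.243372
e^{−rT} = 0.934839
N(−d₁) = 0.259892,  N(−d₂) = 0.403858
Put price V = K·e^{−rT}·N(−d₂) − S·N(−d₁) = 12.934611 − 9.940867 = 2.993745
φ(d₁) = (1/√(2π))·e^{−d₁²/2} = 0.324296
Θ = −S·φ(d₁)·σ/(2√T) + r·K·e^{−rT}·N(−d₂) = −1.919710 + 0.673893 = -1.245817

price = 2.993745
Θ = -1.245817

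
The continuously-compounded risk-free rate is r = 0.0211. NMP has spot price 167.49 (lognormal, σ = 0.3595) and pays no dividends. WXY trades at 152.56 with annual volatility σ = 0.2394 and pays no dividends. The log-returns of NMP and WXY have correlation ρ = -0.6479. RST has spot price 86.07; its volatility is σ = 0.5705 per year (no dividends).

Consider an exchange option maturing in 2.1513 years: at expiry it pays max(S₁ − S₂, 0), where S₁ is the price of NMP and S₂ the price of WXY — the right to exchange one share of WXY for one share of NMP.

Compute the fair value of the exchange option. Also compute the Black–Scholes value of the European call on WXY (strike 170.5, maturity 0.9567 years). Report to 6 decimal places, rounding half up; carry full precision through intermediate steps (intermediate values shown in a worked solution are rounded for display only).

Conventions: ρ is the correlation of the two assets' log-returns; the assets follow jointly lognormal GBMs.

σ_eff = √(σ₁² + σ₂² − 2ρσ₁σ₂) = √(0.3595² + 0.2394² − 2·-0.6479·0.3595·0.2394) = 0.545962
d₁ = (ln(S₁/S₂) + (q₂ − q₁ + σ_eff²/2)T) / (σ_eff√T) = (ln(167.49/152.56) + (0.0 − 0.0 + 0.149037)·2.1513) / 0.800780 = 0.516983
d₂ = d₁ − σ_eff√T = 0.516983 − 0.800780 = -0.283796
N(d₁) = 0.697416,  N(d₂) = 0.388283
V = S₁·e^{−q₁T}·N(d₁) − S₂·e^{−q₂T}·N(d₂) = 116.810223 − 59.236486 = 57.573737
[vanilla: WXY call K=170.5]
σ√T = 0.2394·√0.9567 = 0.234160
d₁ = (ln(S/K) + (r+σ²/2)T) / (σ√T) = (ln(152.56/170.5) + (0.0211+0.2394²/2)·0.9567) / 0.234160 = (-0.111177 + 0.047602) / 0.234160 = -0.271505
d₂ = d₁ − σ√T = -0.271505 − 0.234160 = -0.505665
e^{−rT} = 0.980016
N(d₁) = 0.393001,  N(d₂) = 0.306546
price = S·N(d₁) − K·e^{−rT}·N(d₂) = 59.956261 − 51.221595 = 8.734666

exchange price = 57.573737
price(WXY call K=170.5) = 8.734666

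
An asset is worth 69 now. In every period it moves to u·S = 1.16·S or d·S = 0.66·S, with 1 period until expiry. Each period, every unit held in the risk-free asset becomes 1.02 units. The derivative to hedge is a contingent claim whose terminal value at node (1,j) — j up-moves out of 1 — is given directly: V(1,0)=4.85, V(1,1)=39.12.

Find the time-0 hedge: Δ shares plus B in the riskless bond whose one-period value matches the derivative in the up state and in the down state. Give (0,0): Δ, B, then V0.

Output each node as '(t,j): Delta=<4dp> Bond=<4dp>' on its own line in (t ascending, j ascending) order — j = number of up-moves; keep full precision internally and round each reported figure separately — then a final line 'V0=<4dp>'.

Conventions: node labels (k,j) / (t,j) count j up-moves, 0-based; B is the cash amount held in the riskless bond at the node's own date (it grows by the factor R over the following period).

(0,0): Delta=0.9933 Bond=-39.5945
V0=28.9455

Under the risk-neutral measure, an up-move has probability p* = (R−d)/(u−d) = 0.7200 and values discount at R = 1.02.
Expiry values: V(1,0)=4.8500, V(1,1)=39.1200
Node (0,0) S=69.0000: V=(p*·39.1200+(1−p*)·4.8500)/1.02=28.9455; Δ=(39.1200−4.8500)/(80.0400−45.5400)=0.9933; B=V−Δ·S=-39.5945
Sanity check at the root: Δ(0,0)·S0 + B(0,0) reproduces V0 = 28.9455.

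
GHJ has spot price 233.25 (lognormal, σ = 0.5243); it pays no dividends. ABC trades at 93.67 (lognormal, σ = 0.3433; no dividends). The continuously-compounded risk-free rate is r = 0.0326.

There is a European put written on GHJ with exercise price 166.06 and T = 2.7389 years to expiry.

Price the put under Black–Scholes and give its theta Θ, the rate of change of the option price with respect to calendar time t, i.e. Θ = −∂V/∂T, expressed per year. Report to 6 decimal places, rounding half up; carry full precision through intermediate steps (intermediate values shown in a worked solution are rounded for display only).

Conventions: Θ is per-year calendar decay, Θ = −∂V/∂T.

σ√T = 0.5243·√2.7389 = 0.867697
d₁ = (ln(S/K) + (r+σ²/2)T) / (σ√T) = (ln(233.25/166.06) + (0.0326+0.5243²/2)·2.7389) / 0.867697 = (0.339762 + 0.465737) / 0.867697 = 0.928318
d₂ = d₁ − σ√T = 0.928318 − 0.867697 = 0.060621
e^{−rT} = 0.914582
N(−d₁) = 0.176621,  N(−d₂) = 0.475830
Put price V = K·e^{−rT}·N(−d₂) − S·N(−d₁) = 72.266966 − 41.196914 = 31.070052
φ(d₁) = (1/√(2π))·e^{−d₁²/2} = 0.259285
Θ = −S·φ(d₁)·σ/(2√T) + r·K·e^{−rT}·N(−d₂) = −9.579912 + 2.355903 = -7.224009

price = 31.070052
Θ = -7.224009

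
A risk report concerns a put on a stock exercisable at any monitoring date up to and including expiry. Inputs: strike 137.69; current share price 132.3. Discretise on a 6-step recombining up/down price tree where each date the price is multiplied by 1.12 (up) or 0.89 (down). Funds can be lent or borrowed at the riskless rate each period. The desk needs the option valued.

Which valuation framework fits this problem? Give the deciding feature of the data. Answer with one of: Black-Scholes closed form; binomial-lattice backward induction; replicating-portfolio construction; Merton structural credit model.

Key observation: with exercise allowed before expiry on a discrete up/down model (6 steps from spot 132.3), the strike-137.69 put's value must be rolled back through the tree testing early exercise at each node.

framework: binomial-lattice backward induction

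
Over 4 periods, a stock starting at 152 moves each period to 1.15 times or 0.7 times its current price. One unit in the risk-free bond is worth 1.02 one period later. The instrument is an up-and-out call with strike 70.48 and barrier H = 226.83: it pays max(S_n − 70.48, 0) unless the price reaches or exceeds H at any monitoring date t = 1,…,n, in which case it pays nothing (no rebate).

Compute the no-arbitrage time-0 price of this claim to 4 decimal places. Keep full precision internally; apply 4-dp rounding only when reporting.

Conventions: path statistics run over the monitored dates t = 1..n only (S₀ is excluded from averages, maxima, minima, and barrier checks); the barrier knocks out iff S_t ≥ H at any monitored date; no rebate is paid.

With p* = (R−d)/(u−d) = 0.7111, sum probability × payoff across the paths and divide by R^4.
Enumerate all 2^4 = 16 price paths (U = up ×1.15, D = down ×0.7); each path with k up-moves has probability p*^k·(1−p*)^(4−k).
DDDD: M=106.4000, payoff=0.0000, prob=0.006965
UDDD: M=174.8000, payoff=0.0000, prob=0.017145
DUDD: M=122.3600, payoff=0.0000, prob=0.017145
UUDD: M=201.0200, payoff=28.0198, prob=0.042202
DDUD: M=106.4000, payoff=0.0000, prob=0.017145
UDUD: M=174.8000, payoff=28.0198, prob=0.042202
DUUD: M=140.7140, payoff=28.0198, prob=0.042202
UUUD: M=231.1730, payoff=0.0000, prob=0.103883
DDDU: M=106.4000, payoff=0.0000, prob=0.017145
UDDU: M=174.8000, payoff=28.0198, prob=0.042202
DUDU: M=122.3600, payoff=28.0198, prob=0.042202
UUDU: M=201.0200, payoff=91.3411, prob=0.103883
DDUU: M=106.4000, payoff=28.0198, prob=0.042202
UDUU: M=174.8000, payoff=91.3411, prob=0.103883
DUUU: M=161.8211, payoff=91.3411, prob=0.103883
UUUU: M=265.8490, payoff=0.0000, prob=0.255711
Price = Σ prob·payoff / R^4 = 35.561288 / 1.082432 = 32.8531

price = 32.8531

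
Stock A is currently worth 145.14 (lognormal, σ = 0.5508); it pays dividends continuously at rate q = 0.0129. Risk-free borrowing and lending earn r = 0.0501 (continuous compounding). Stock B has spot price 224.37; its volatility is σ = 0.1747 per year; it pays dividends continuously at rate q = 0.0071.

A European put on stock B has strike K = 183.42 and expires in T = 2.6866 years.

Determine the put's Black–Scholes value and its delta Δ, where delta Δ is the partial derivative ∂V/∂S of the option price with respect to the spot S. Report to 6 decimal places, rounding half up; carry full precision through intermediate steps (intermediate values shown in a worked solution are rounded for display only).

σ√T = 0.1747·√2.6866 = 0.286348
d₁ = (ln(S/K) + (r−q+σ²/2)T) / (σ√T) = (ln(224.37/183.42) + (0.0501−0.0071+0.1747²/2)·2.6866) / 0.286348 = (0.201518 + 0.156521) / 0.286348 = 1.250364
d₂ = d₁ − σ√T = 1.250364 − 0.286348 = 0.964015
e^{−rT} = 0.874067
e^{−qT} = 0.981106
N(−d₁) = 0.105583,  N(−d₂) = 0.167519
Put price V = K·e^{−rT}·N(−d₂) − S·e^{−qT}·N(−d₁) = 26.856882 − 23.242149 = 3.614733
Δ = −e^{−qT}·N(−d₁) = -0.103588

price = 3.614733
Δ = -0.103588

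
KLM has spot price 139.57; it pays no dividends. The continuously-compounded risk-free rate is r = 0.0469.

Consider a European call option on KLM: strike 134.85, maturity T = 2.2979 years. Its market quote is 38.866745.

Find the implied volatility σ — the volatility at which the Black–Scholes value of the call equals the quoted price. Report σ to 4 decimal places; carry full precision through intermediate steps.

At σ = 0.3692 the Black–Scholes value reproduces the quote:
σ√T = 0.3692·√2.2979 = 0.559664
d₁ = (ln(S/K) + (r+σ²/2)T) / (σ√T) = (ln(139.57/134.85) + (0.0469+0.3692²/2)·2.2979) / 0.559664 = (0.034403 + 0.264383) / 0.559664 = 0.533868
d₂ = d₁ − σ√T = 0.533868 − 0.559664 = -0.025796
e^{−rT} = 0.897833
N(d₁) = 0.703284,  N(d₂) = 0.489710
V = S·N(d₁) − K·e^{−rT}·N(d₂) = 98.157281 − 59.290536 = 38.866745 (the quoted price), and the Black–Scholes price is strictly increasing in σ, so σ is unique

sigma = 0.3692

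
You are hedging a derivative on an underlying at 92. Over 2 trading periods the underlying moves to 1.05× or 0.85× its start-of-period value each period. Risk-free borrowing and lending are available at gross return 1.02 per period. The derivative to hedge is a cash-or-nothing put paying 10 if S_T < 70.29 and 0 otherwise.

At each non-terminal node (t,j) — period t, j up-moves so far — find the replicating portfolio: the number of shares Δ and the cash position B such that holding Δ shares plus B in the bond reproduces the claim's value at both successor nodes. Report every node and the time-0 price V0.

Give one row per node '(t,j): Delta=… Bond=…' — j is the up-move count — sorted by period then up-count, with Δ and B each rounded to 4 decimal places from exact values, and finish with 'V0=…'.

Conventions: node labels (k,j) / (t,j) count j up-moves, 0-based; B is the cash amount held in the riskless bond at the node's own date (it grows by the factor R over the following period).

No-arbitrage ⇒ martingale measure with p* = (R−d)/(u−d) = 0.8500.
Terminal payoffs: V(2,0)=10.0000, V(2,1)=0.0000, V(2,2)=0.0000
  t=1,j=0: stock 78.2000 → up 82.1100 (V=0.0000), down 66.4700 (V=10.0000). Price 1.4706; hedge Δ=-0.6394, bond B=51.4706.
  t=1,j=1: stock 96.6000 → up 101.4300 (V=0.0000), down 82.1100 (V=0.0000). Price 0.0000; hedge Δ=0.0000, bond B=0.0000.
  t=0,j=0: stock 92.0000 → up 96.6000 (V=0.0000), down 78.2000 (V=1.4706). Price 0.2163; hedge Δ=-0.0799, bond B=7.5692.
Sanity check at the root: Δ(0,0)·S0 + B(0,0) reproduces V0 = 0.2163.

(0,0): Delta=-0.0799 Bond=7.5692
(1,0): Delta=-0.6394 Bond=51.4706
(1,1): Delta=0.0000 Bond=0.0000
V0=0.2163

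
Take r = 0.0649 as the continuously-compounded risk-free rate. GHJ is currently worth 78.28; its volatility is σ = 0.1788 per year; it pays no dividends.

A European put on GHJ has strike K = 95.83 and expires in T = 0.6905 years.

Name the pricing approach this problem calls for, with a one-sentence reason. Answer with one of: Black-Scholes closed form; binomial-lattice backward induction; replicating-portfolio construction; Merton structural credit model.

Key observation: a European claim on GHJ (strike 95.83) — a lognormal (GBM) underlying with constant rate and volatility — has an exact closed-form value; no lattice or capital structure is involved.

framework: Black-Scholes closed form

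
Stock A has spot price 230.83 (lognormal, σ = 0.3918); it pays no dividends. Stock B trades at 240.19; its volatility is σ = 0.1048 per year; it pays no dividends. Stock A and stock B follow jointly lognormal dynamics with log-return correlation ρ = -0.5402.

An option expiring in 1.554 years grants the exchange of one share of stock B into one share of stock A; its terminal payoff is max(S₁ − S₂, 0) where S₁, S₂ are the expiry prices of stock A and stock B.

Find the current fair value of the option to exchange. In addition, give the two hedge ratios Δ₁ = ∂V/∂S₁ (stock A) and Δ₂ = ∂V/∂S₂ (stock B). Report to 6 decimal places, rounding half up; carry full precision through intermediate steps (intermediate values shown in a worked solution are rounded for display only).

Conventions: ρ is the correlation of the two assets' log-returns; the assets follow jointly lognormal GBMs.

σ_eff = √(σ₁² + σ₂² − 2ρσ₁σ₂) = √(0.3918² + 0.1048² − 2·-0.5402·0.3918·0.1048) = 0.457003
d₁ = (ln(S₁/S₂) + (q₂ − q₁ + σ_eff²/2)T) / (σ_eff√T) = (ln(230.83/240.19) + (0.0 − 0.0 + 0.104426)·1.554) / 0.569698 = 0.215078
d₂ = d₁ − σ_eff√T = 0.215078 − 0.569698 = -0.354621
N(d₁) = 0.585147,  N(d₂) = 0.361437
V = S₁·e^{−q₁T}·N(d₁) − S₂·e^{−q₂T}·N(d₂) = 135.069390 − 86.813515 = 48.255875
Key observation: pricing in stock B-units makes this a unit-strike call on the ratio S₁/S₂ — the risk-free rate cancels and cannot affect the value.
Δ₁ = e^{−q₁T}·N(d₁) = 0.585147;  Δ₂ = −e^{−q₂T}·N(d₂) = -0.361437

exchange price = 48.255875
Δ1 = 0.585147
Δ2 = -0.361437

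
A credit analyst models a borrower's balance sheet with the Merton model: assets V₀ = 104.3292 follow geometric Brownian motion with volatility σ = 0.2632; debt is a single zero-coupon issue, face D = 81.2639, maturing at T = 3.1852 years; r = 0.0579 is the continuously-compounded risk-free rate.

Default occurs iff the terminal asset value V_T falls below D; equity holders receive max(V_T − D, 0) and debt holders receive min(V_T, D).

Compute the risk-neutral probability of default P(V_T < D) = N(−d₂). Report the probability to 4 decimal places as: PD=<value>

PD=0.2452

Work the structural quantities from V₀ = 104.3292 against face 81.2639:
d₁ = [ln(V₀/D) + (r + σ²/2)T] / (σ√T)
   = [ln(104.3292/81.2639) + (0.0579 + 0.5·0.2632²)·3.1852] / (0.2632·√3.1852)
   = [0.249849 + 0.294749] / 0.469736 = 1.159371
d₂ = d₁ − σ√T = 1.159371 − 0.469736 = 0.689634
risk-neutral PD = N(−d₂) = N(-0.689634) = 0.245212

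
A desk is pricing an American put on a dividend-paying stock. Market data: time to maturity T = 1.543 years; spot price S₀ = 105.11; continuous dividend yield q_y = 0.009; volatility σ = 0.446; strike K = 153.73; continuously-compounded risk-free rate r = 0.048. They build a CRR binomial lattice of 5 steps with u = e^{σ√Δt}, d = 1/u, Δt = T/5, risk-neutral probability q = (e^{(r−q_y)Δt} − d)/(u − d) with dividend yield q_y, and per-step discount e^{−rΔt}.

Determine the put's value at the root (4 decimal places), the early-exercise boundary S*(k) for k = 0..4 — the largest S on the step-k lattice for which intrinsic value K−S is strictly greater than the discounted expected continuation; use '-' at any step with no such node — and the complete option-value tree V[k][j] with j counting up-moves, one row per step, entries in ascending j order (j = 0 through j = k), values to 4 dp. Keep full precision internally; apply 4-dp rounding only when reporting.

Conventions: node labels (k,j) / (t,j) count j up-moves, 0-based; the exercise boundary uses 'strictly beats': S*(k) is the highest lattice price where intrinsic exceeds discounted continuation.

price = 54.3046
boundary = - 82.0432 64.0386 82.0432 105.1100
tree:
54.3046
71.6868 35.8606
89.6914 51.7921 18.5072
103.7449 71.6868 30.3479 5.3468
114.7143 89.6914 48.6200 10.0972 0.0000
123.2764 103.7449 71.6868 19.0679 0.0000 0.0000

Δt=0.30860, u=1.28115, d=0.78055, q=0.46256, disc=e^(-rΔt)=0.98530
k=5 terminal: V=max(K-S,0) → 123.2764 103.7449 71.6868 19.0679 0.0000 0.0000
k=4: j=0 S=39.0157 intr=114.7143 cont=112.5621 V=114.7143[EX]; j=1 S=64.0386 intr=89.6914 cont=87.6087 V=89.6914[EX]; j=2 S=105.1100 intr=48.6200 cont=46.6511 V=48.6200[EX]; j=3 S=172.5228 intr=0.0000 cont=10.0972 V=10.0972[hold]; j=4 S=283.1711 intr=0.0000 cont=0.0000 V=0.0000[hold]  S*(4)=105.1100
k=3: j=0 S=49.9851 intr=103.7449 cont=101.6232 V=103.7449[EX]; j=1 S=82.0432 intr=71.6868 cont=69.6539 V=71.6868[EX]; j=2 S=134.6621 intr=19.0679 cont=30.3479 V=30.3479[hold]; j=3 S=221.0282 intr=0.0000 cont=5.3468 V=5.3468[hold]  S*(3)=82.0432
k=2: j=0 S=64.0386 intr=89.6914 cont=87.6087 V=89.6914[EX]; j=1 S=105.1100 intr=48.6200 cont=51.7921 V=51.7921[hold]; j=2 S=172.5228 intr=0.0000 cont=18.5072 V=18.5072[hold]  S*(2)=64.0386
k=1: j=0 S=82.0432 intr=71.6868 cont=71.0996 V=71.6868[EX]; j=1 S=134.6621 intr=19.0679 cont=35.8606 V=35.8606[hold]  S*(1)=82.0432
k=0: j=0 S=105.1100 intr=48.6200 cont=54.3046 V=54.3046[hold]  S*(0)=-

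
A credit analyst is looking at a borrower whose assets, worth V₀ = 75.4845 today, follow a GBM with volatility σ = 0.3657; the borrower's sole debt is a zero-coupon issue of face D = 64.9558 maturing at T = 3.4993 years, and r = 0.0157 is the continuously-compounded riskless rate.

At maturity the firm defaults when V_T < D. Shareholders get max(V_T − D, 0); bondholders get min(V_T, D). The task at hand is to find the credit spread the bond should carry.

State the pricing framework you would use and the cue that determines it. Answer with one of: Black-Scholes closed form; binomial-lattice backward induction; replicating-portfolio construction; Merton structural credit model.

Key observation: the question is about default risk generated by asset-value dynamics against a debt face of 64.9558 — the structural framework prices exactly that.

framework: Merton structural credit model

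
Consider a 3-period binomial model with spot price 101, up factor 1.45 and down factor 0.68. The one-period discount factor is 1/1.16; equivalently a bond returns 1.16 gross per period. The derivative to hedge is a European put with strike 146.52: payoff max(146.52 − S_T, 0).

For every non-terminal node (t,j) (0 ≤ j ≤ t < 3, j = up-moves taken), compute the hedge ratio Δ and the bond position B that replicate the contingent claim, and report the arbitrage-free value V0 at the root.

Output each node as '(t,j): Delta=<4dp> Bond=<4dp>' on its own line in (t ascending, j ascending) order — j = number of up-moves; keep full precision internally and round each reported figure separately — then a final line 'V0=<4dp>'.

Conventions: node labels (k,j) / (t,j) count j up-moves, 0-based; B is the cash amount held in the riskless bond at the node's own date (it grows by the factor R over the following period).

The replicating-portfolio and risk-neutral prices coincide; use p* = (1.16−0.68)/(1.45−0.68) = 0.6234 for the latter.
Expiry values: V(3,0)=114.7624, V(3,1)=78.8015, V(3,2)=2.1203, V(3,3)=0.0000
(2,0): S=46.7024. Δ = (V_up−V_dn)/(S_up−S_dn) = (78.8015−114.7624)/(67.7185−31.7576) = -1.0000. V = [p*·78.8015 + (1−p*)·114.7624]/1.16 = 79.6079. B = V − Δ·S = 126.3103.
(2,1): S=99.5860. Δ = (V_up−V_dn)/(S_up−S_dn) = (2.1203−78.8015)/(144.3997−67.7185) = -1.0000. V = [p*·2.1203 + (1−p*)·78.8015]/1.16 = 26.7243. B = V − Δ·S = 126.3103.
(2,2): S=212.3525. Δ = (V_up−V_dn)/(S_up−S_dn) = (0.0000−2.1203)/(307.9111−144.3997) = -0.0130. V = [p*·0.0000 + (1−p*)·2.1203]/1.16 = 0.6884. B = V − Δ·S = 3.4420.
(1,0): S=68.6800. Δ = (V_up−V_dn)/(S_up−S_dn) = (26.7243−79.6079)/(99.5860−46.7024) = -1.0000. V = [p*·26.7243 + (1−p*)·79.6079]/1.16 = 40.2082. B = V − Δ·S = 108.8882.
(1,1): S=146.4500. Δ = (V_up−V_dn)/(S_up−S_dn) = (0.6884−26.7243)/(212.3525−99.5860) = -0.2309. V = [p*·0.6884 + (1−p*)·26.7243]/1.16 = 9.0467. B = V − Δ·S = 42.8596.
(0,0): S=101.0000. Δ = (V_up−V_dn)/(S_up−S_dn) = (9.0467−40.2082)/(146.4500−68.6800) = -0.4007. V = [p*·9.0467 + (1−p*)·40.2082]/1.16 = 17.9162. B = V − Δ·S = 58.3858.
Check: Δ(0,0)·S0 + B(0,0) = 17.9162 = V0.

(0,0): Delta=-0.4007 Bond=58.3858
(1,0): Delta=-1.0000 Bond=108.8882
(1,1): Delta=-0.2309 Bond=42.8596
(2,0): Delta=-1.0000 Bond=126.3103
(2,1): Delta=-1.0000 Bond=126.3103
(2,2): Delta=-0.0130 Bond=3.4420
V0=17.9162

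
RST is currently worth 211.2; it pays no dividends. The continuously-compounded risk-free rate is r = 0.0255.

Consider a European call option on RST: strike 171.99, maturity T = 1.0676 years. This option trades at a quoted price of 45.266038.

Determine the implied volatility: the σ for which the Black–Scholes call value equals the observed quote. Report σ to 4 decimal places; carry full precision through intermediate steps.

At σ = 0.1704 the Black–Scholes value reproduces the quote:
σ√T = 0.1704·√1.0676 = 0.176065
d₁ = (ln(S/K) + (r+σ²/2)T) / (σ√T) = (ln(211.2/171.99) + (0.0255+0.1704²/2)·1.0676) / 0.176065 = (0.205369 + 0.042723) / 0.176065 = 1.409093
d₂ = d₁ − σ√T = 1.409093 − 0.176065 = 1.233028
e^{−rT} = 0.973143
N(d₁) = 0.920596,  N(d₂) = 0.891217
V = S·N(d₁) − K·e^{−rT}·N(d₂) = 194.429924 − 149.163886 = 45.266038 (the quoted price), and the Black–Scholes price is strictly increasing in σ, so σ is unique

sigma = 0.1704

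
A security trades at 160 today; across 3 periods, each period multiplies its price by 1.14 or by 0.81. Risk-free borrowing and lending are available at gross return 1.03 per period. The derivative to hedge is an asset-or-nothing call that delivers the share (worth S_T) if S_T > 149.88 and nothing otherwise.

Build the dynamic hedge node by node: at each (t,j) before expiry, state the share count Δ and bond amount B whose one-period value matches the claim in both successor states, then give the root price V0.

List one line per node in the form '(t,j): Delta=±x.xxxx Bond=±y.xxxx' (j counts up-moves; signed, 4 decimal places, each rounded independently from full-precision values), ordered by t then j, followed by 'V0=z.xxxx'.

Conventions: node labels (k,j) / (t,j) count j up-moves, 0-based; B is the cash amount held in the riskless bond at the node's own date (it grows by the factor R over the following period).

No-arbitrage ⇒ martingale measure with p* = (R−d)/(u−d) = 0.6667.
At maturity the claim pays: V(3,0)=0.0000, V(3,1)=0.0000, V(3,2)=168.4282, V(3,3)=237.0470
  t=2,j=0: stock 104.9760 → up 119.6726 (V=0.0000), down 85.0306 (V=0.0000). Price 0.0000; hedge Δ=0.0000, bond B=0.0000.
  t=2,j=1: stock 147.7440 → up 168.4282 (V=168.4282), down 119.6726 (V=0.0000). Price 109.0150; hedge Δ=3.4545, bond B=-401.3734.
  t=2,j=2: stock 207.9360 → up 237.0470 (V=237.0470), down 168.4282 (V=168.4282). Price 207.9360; hedge Δ=1.0000, bond B=0.0000.
  t=1,j=0: stock 129.6000 → up 147.7440 (V=109.0150), down 104.9760 (V=0.0000). Price 70.5599; hedge Δ=2.5490, bond B=-259.7886.
  t=1,j=1: stock 182.4000 → up 207.9360 (V=207.9360), down 147.7440 (V=109.0150). Price 169.8663; hedge Δ=1.6434, bond B=-129.8943.
  t=0,j=0: stock 160.0000 → up 182.4000 (V=169.8663), down 129.6000 (V=70.5599). Price 132.7808; hedge Δ=1.8808, bond B=-168.1480.
Verification: the root portfolio costs Δ(0,0)·S0 + B(0,0) = 132.7808, matching V0.

(0,0): Delta=1.8808 Bond=-168.1480
(1,0): Delta=2.5490 Bond=-259.7886
(1,1): Delta=1.6434 Bond=-129.8943
(2,0): Delta=0.0000 Bond=0.0000
(2,1): Delta=3.4545 Bond=-401.3734
(2,2): Delta=1.0000 Bond=0.0000
V0=132.7808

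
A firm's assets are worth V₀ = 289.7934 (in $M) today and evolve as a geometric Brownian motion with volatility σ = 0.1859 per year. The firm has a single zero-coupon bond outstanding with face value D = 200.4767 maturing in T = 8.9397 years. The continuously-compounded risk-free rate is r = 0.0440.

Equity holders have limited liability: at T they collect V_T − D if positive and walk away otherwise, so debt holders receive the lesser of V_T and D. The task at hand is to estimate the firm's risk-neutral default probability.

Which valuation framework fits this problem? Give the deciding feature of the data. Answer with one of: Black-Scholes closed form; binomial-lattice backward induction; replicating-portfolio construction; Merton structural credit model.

framework: Merton structural credit model

Key observation: the asked-for credit quantity lives on the firm's capital structure — asset value, asset volatility, debt face 200.4767 — which is the structural model's domain.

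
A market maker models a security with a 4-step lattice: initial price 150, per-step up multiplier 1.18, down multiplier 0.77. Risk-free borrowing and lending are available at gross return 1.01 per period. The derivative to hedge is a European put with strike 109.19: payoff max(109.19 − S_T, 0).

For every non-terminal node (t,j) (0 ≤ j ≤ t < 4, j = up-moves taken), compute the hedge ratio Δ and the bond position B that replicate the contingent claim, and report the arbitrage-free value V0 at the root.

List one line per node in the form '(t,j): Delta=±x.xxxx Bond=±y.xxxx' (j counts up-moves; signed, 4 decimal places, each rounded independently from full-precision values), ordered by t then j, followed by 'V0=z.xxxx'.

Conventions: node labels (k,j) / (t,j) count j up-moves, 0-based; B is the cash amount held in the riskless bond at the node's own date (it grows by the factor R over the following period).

Arbitrage-free pricing uses the up-move probability p* = (R−d)/(u−d) = 0.5854, discounting each step at R = 1.01.
Expiry values: V(4,0)=56.4604, V(4,1)=28.3837, V(4,2)=0.0000, V(4,3)=0.0000, V(4,4)=0.0000
  t=3,j=0: stock 68.4800 → up 80.8063 (V=28.3837), down 52.7296 (V=56.4604). Price 39.6290; hedge Δ=-1.0000, bond B=108.1089.
  t=3,j=1: stock 104.9433 → up 123.8331 (V=0.0000), down 80.8063 (V=28.3837). Price 11.6523; hedge Δ=-0.6597, bond B=80.8807.
  t=3,j=2: stock 160.8222 → up 189.7702 (V=0.0000), down 123.8331 (V=0.0000). Price 0.0000; hedge Δ=0.0000, bond B=0.0000.
  t=3,j=3: stock 246.4548 → up 290.8167 (V=0.0000), down 189.7702 (V=0.0000). Price 0.0000; hedge Δ=0.0000, bond B=0.0000.
  t=2,j=0: stock 88.9350 → up 104.9433 (V=11.6523), down 68.4800 (V=39.6290). Price 23.0222; hedge Δ=-0.7673, bond B=91.2579.
  t=2,j=1: stock 136.2900 → up 160.8222 (V=0.0000), down 104.9433 (V=11.6523). Price 4.7836; hedge Δ=-0.2085, bond B=33.2039.
  t=2,j=2: stock 208.8600 → up 246.4548 (V=0.0000), down 160.8222 (V=0.0000). Price 0.0000; hedge Δ=0.0000, bond B=0.0000.
  t=1,j=0: stock 115.5000 → up 136.2900 (V=4.7836), down 88.9350 (V=23.0222). Price 12.2237; hedge Δ=-0.3851, bond B=56.7080.
  t=1,j=1: stock 177.0000 → up 208.8600 (V=0.0000), down 136.2900 (V=4.7836). Price 1.9638; hedge Δ=-0.0659, bond B=13.6312.
  t=0,j=0: stock 150.0000 → up 177.0000 (V=1.9638), down 115.5000 (V=12.2237). Price 6.1563; hedge Δ=-0.1668, bond B=31.1805.
As a check, the time-0 holding Δ(0,0)·S0 + B(0,0) comes to 6.1563 — exactly V0.

(0,0): Delta=-0.1668 Bond=31.1805
(1,0): Delta=-0.3851 Bond=56.7080
(1,1): Delta=-0.0659 Bond=13.6312
(2,0): Delta=-0.7673 Bond=91.2579
(2,1): Delta=-0.2085 Bond=33.2039
(2,2): Delta=0.0000 Bond=0.0000
(3,0): Delta=-1.0000 Bond=108.1089
(3,1): Delta=-0.6597 Bond=80.8807
(3,2): Delta=0.0000 Bond=0.0000
(3,3): Delta=0.0000 Bond=0.0000
V0=6.1563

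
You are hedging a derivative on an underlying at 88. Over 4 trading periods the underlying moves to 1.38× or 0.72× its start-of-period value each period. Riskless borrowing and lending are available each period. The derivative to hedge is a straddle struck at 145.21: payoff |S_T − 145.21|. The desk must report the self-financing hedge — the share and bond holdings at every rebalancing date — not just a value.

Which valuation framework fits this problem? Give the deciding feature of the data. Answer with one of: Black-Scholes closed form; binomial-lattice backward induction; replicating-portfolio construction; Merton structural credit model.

framework: replicating-portfolio construction

Key observation: a price alone would not answer the question — the per-node share/bond construction on the spot-88, 1.38/0.72 tree is required, and only the replicating-portfolio method yields it.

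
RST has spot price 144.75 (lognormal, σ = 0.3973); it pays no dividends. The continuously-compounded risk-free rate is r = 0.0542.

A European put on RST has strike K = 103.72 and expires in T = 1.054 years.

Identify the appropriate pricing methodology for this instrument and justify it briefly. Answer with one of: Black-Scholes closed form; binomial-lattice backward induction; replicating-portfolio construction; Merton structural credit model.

framework: Black-Scholes closed form

Key observation: with RST following a GBM at constant σ and r, the European put struck at 103.72 prices in closed form — nothing here needs a stepwise model or a balance sheet.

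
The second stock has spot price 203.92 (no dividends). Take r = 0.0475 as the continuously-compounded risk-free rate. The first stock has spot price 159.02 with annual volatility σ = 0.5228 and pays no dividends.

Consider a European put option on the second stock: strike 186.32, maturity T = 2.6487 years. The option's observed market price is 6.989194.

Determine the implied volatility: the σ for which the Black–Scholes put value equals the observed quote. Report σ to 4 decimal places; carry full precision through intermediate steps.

At σ = 0.1783 the Black–Scholes value reproduces the quote:
σ√T = 0.1783·√2.6487 = 0.290180
d₁ = (ln(S/K) + (r+σ²/2)T) / (σ√T) = (ln(203.92/186.32) + (0.0475+0.1783²/2)·2.6487) / 0.290180 = (0.090262 + 0.167916) / 0.290180 = 0.889715
d₂ = d₁ − σ√T = 0.889715 − 0.290180 = 0.599535
e^{−rT} = 0.881780
N(−d₁) = 0.186809,  N(−d₂) = 0.274408
V = K·e^{−rT}·N(−d₂) − S·N(−d₁) = 45.083380 − 38.094187 = 6.989194 (the quoted price), and the Black–Scholes price is strictly increasing in σ, so σ is unique

sigma = 0.1783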